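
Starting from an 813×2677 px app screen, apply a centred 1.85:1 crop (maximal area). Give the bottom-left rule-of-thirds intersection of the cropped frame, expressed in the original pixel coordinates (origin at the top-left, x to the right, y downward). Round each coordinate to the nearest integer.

(271, 1412)

813/2677 < 1.85/1, so the 1.85:1 crop keeps the full width 813 and trims height to 813 × 1/1.85 = 439.46 px.
Top offset = (2677 − 439.46)/2 = 1118.77 px; left offset = 0.
Bottom-left is one-third across and two-thirds down within the crop:
x = 0.00 + 1 × 813.00/3 ≈ 271; y = 1118.77 + 2 × 439.46/3 ≈ 1412.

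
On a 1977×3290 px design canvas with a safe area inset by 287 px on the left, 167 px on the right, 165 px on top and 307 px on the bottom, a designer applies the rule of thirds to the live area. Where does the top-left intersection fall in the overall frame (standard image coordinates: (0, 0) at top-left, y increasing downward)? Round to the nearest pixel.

x = 795 px, y = 1104 px

Content width = 1977 − 287 − 167 = 1523 px; content height = 3290 − 165 − 307 = 2818 px.
Top-left is one-third across and one-third down within the live area.
x = 287 + 1 × 1523/3 = 287 + 507.67 ≈ 795
y = 165 + 1 × 2818/3 = 165 + 939.33 ≈ 1104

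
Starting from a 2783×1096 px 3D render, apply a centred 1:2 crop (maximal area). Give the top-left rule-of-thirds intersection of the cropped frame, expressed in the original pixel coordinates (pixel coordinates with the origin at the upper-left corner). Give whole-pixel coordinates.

2783/1096 > 1/2, so the 1:2 crop keeps the full height 1096 and trims width to 1096 × 1/2 = 548.00 px.
Left offset = (2783 − 548.00)/2 = 1117.50 px; top offset = 0.
Top-left is one-third across and one-third down within the crop:
x = 1117.50 + 1 × 548.00/3 ≈ 1300; y = 0.00 + 1 × 1096.00/3 ≈ 365.

(1300, 365)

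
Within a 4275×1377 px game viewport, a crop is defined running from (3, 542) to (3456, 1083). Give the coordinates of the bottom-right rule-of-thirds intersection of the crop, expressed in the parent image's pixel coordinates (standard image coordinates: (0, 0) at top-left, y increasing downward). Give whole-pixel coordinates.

x = 2305 px, y = 903 px

Crop width = 3456 − 3 = 3453 px; one third is 1151.00 px.
Crop height = 1083 − 542 = 541 px; one third is 180.33 px.
The bottom-right point is two-thirds across and two-thirds down within the crop:
x = 3 + 2 × 1151.00 ≈ 2305; y = 542 + 2 × 180.33 ≈ 903.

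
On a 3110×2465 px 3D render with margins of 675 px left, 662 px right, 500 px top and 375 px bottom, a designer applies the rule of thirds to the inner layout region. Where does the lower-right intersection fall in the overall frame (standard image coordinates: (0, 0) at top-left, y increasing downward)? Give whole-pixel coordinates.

(1857, 1560)

Content width = 3110 − 675 − 662 = 1773 px; content height = 2465 − 500 − 375 = 1590 px.
Lower-right is two-thirds across and two-thirds down within the inner layout region.
x = 675 + 2 × 1773/3 = 675 + 1182.00 ≈ 1857
y = 500 + 2 × 1590/3 = 500 + 1060.00 ≈ 1560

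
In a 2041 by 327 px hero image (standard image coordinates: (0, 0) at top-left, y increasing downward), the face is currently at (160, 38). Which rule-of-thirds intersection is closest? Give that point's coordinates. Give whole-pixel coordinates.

Third lines: x ∈ {680, 1361}, y ∈ {109, 218}.
160 is closer to x = 680; 38 is closer to y = 109.
So the nearest intersection is the upper-left power point.

x = 680 px, y = 109 px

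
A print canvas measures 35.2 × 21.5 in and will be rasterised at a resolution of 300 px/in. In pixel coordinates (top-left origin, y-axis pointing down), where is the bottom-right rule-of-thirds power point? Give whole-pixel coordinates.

x = 7040 px, y = 4300 px

In pixels the canvas is 35.2 × 300 = 10560 wide and 21.5 × 300 = 6450 tall.
The bottom-right point is two-thirds across and two-thirds down:
x = 2 × 10560/3 ≈ 7040; y = 2 × 6450/3 ≈ 4300.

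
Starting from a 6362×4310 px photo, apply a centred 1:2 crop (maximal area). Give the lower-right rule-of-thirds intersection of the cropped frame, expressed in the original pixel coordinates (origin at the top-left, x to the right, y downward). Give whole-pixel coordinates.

6362/4310 > 1/2, so the 1:2 crop keeps the full height 4310 and trims width to 4310 × 1/2 = 2155.00 px.
Left offset = (6362 − 2155.00)/2 = 2103.50 px; top offset = 0.
Lower-right is two-thirds across and two-thirds down within the crop:
x = 2103.50 + 2 × 2155.00/3 ≈ 3540; y = 0.00 + 2 × 4310.00/3 ≈ 2873.

x = 3540 px, y = 2873 px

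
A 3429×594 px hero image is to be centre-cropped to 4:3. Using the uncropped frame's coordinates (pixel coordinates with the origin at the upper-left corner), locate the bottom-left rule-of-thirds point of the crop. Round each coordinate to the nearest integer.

x = 1583 px, y = 396 px

3429/594 > 4/3, so the 4:3 crop keeps the full height 594 and trims width to 594 × 4/3 = 792.00 px.
Left offset = (3429 − 792.00)/2 = 1318.50 px; top offset = 0.
Bottom-left is one-third across and two-thirds down within the crop:
x = 1318.50 + 1 × 792.00/3 ≈ 1583; y = 0.00 + 2 × 594.00/3 ≈ 396.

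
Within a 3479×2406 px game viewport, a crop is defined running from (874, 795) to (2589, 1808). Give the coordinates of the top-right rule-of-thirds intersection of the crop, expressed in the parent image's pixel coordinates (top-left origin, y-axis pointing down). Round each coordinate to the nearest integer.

(2017, 1133)

Crop width = 2589 − 874 = 1715 px; one third is 571.67 px.
Crop height = 1808 − 795 = 1013 px; one third is 337.67 px.
The top-right point is two-thirds across and one-third down within the crop:
x = 874 + 2 × 571.67 ≈ 2017; y = 795 + 1 × 337.67 ≈ 1133.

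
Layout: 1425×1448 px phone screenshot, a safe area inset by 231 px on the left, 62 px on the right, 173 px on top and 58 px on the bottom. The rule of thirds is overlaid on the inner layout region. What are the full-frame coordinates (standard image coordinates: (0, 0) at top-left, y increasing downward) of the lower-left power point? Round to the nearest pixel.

Content width = 1425 − 231 − 62 = 1132 px; content height = 1448 − 173 − 58 = 1217 px.
Lower-left is one-third across and two-thirds down within the inner layout region.
x = 231 + 1 × 1132/3 = 231 + 377.33 ≈ 608
y = 173 + 2 × 1217/3 = 173 + 811.33 ≈ 984

(608, 984)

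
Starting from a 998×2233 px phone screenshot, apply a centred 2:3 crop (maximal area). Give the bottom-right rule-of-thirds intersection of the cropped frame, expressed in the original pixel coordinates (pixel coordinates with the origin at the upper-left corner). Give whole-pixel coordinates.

(665, 1366)

998/2233 < 2/3, so the 2:3 crop keeps the full width 998 and trims height to 998 × 3/2 = 1497.00 px.
Top offset = (2233 − 1497.00)/2 = 368.00 px; left offset = 0.
Bottom-right is two-thirds across and two-thirds down within the crop:
x = 0.00 + 2 × 998.00/3 ≈ 665; y = 368.00 + 2 × 1497.00/3 ≈ 1366.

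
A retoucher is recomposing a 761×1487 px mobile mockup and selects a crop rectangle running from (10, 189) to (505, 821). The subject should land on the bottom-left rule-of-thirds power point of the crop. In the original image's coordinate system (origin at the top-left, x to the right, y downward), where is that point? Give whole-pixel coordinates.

Crop width = 505 − 10 = 495 px; one third is 165.00 px.
Crop height = 821 − 189 = 632 px; one third is 210.67 px.
The bottom-left point is one-third across and two-thirds down within the crop:
x = 10 + 1 × 165.00 ≈ 175; y = 189 + 2 × 210.67 ≈ 610.

(175, 610)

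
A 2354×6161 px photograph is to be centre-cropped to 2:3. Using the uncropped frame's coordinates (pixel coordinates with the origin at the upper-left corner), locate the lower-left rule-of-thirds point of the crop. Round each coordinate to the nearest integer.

2354/6161 < 2/3, so the 2:3 crop keeps the full width 2354 and trims height to 2354 × 3/2 = 3531.00 px.
Top offset = (6161 − 3531.00)/2 = 1315.00 px; left offset = 0.
Lower-left is one-third across and two-thirds down within the crop:
x = 0.00 + 1 × 2354.00/3 ≈ 785; y = 1315.00 + 2 × 3531.00/3 ≈ 3669.

(785, 3669)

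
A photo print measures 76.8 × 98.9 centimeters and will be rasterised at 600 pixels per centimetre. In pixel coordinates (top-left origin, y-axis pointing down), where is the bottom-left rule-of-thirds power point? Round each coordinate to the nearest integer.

In pixels the canvas is 76.8 × 600 = 46080 wide and 98.9 × 600 = 59340 tall.
The bottom-left point is one-third across and two-thirds down:
x = 1 × 46080/3 ≈ 15360; y = 2 × 59340/3 ≈ 39560.

x = 15360 px, y = 39560 px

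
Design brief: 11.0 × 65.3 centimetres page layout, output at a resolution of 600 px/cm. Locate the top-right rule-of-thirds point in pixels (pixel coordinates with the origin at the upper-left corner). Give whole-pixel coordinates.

In pixels the canvas is 11.0 × 600 = 6600 wide and 65.3 × 600 = 39180 tall.
The top-right point is two-thirds across and one-third down:
x = 2 × 6600/3 ≈ 4400; y = 1 × 39180/3 ≈ 13060.

(4400, 13060)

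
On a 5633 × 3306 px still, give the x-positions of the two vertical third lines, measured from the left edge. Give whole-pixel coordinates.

x = 1878 px and x = 3755 px

5633 / 3 = 1877.67, so the vertical lines sit at one and two thirds of 5633.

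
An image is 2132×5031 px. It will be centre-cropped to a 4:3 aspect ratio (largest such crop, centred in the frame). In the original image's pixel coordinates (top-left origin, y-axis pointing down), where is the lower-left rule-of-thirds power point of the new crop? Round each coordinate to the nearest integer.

2132/5031 < 4/3, so the 4:3 crop keeps the full width 2132 and trims height to 2132 × 3/4 = 1599.00 px.
Top offset = (5031 − 1599.00)/2 = 1716.00 px; left offset = 0.
Lower-left is one-third across and two-thirds down within the crop:
x = 0.00 + 1 × 2132.00/3 ≈ 711; y = 1716.00 + 2 × 1599.00/3 ≈ 2782.

x = 711 px, y = 2782 px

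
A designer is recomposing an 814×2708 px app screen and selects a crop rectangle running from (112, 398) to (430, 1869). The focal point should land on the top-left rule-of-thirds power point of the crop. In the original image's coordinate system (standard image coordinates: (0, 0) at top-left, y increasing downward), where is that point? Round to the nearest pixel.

Crop width = 430 − 112 = 318 px; one third is 106.00 px.
Crop height = 1869 − 398 = 1471 px; one third is 490.33 px.
The top-left point is one-third across and one-third down within the crop:
x = 112 + 1 × 106.00 ≈ 218; y = 398 + 1 × 490.33 ≈ 888.

(218, 888)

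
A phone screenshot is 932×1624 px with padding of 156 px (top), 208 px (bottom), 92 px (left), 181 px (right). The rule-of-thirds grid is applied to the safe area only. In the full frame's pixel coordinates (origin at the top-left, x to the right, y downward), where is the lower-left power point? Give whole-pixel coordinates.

x = 312 px, y = 996 px

Content width = 932 − 92 − 181 = 659 px; content height = 1624 − 156 − 208 = 1260 px.
Lower-left is one-third across and two-thirds down within the safe area.
x = 92 + 1 × 659/3 = 92 + 219.67 ≈ 312
y = 156 + 2 × 1260/3 = 156 + 840.00 ≈ 996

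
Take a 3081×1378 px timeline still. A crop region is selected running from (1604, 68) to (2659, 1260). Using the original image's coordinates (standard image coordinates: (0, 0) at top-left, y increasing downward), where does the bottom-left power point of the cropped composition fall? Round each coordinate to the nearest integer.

(1956, 863)

Crop width = 2659 − 1604 = 1055 px; one third is 351.67 px.
Crop height = 1260 − 68 = 1192 px; one third is 397.33 px.
The bottom-left point is one-third across and two-thirds down within the crop:
x = 1604 + 1 × 351.67 ≈ 1956; y = 68 + 2 × 397.33 ≈ 863.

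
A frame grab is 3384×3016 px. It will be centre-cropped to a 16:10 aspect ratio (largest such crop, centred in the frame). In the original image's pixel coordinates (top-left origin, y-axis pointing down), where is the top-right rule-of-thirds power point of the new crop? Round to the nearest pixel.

3384/3016 < 16/10, so the 16:10 crop keeps the full width 3384 and trims height to 3384 × 10/16 = 2115.00 px.
Top offset = (3016 − 2115.00)/2 = 450.50 px; left offset = 0.
Top-right is two-thirds across and one-third down within the crop:
x = 0.00 + 2 × 3384.00/3 ≈ 2256; y = 450.50 + 1 × 2115.00/3 ≈ 1156.

x = 2256 px, y = 1156 px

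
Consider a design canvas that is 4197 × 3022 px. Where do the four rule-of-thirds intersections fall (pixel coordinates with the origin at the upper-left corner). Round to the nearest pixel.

(1399, 1007), (2798, 1007), (1399, 2015), (2798, 2015)

One third of 4197 is 1399; one third of 3022 is 1007.33.
Vertical third lines at x = 1399 and x = 2798; horizontal third lines at y = 1007 and y = 2015.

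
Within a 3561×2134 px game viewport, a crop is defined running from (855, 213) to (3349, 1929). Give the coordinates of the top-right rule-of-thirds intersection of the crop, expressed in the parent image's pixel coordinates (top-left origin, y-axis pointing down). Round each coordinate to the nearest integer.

x = 2518 px, y = 785 px

Crop width = 3349 − 855 = 2494 px; one third is 831.33 px.
Crop height = 1929 − 213 = 1716 px; one third is 572.00 px.
The top-right point is two-thirds across and one-third down within the crop:
x = 855 + 2 × 831.33 ≈ 2518; y = 213 + 1 × 572.00 ≈ 785.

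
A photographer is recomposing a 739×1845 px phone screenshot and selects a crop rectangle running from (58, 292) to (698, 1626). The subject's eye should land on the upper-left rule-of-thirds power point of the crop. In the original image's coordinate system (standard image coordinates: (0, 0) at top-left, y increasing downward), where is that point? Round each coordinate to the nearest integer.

Crop width = 698 − 58 = 640 px; one third is 213.33 px.
Crop height = 1626 − 292 = 1334 px; one third is 444.67 px.
The upper-left point is one-third across and one-third down within the crop:
x = 58 + 1 × 213.33 ≈ 271; y = 292 + 1 × 444.67 ≈ 737.

x = 271 px, y = 737 px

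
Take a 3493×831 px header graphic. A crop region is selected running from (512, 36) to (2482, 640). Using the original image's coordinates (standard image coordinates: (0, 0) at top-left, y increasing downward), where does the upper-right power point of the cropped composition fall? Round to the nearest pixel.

Crop width = 2482 − 512 = 1970 px; one third is 656.67 px.
Crop height = 640 − 36 = 604 px; one third is 201.33 px.
The upper-right point is two-thirds across and one-third down within the crop:
x = 512 + 2 × 656.67 ≈ 1825; y = 36 + 1 × 201.33 ≈ 237.

x = 1825 px, y = 237 px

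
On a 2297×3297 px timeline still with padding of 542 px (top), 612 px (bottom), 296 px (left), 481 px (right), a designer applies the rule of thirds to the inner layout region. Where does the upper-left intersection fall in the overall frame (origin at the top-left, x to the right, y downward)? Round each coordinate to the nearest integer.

Content width = 2297 − 296 − 481 = 1520 px; content height = 3297 − 542 − 612 = 2143 px.
Upper-left is one-third across and one-third down within the inner layout region.
x = 296 + 1 × 1520/3 = 296 + 506.67 ≈ 803
y = 542 + 1 × 2143/3 = 542 + 714.33 ≈ 1256

x = 803 px, y = 1256 px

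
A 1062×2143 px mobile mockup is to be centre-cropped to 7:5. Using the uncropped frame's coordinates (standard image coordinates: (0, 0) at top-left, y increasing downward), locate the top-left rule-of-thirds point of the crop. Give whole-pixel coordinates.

1062/2143 < 7/5, so the 7:5 crop keeps the full width 1062 and trims height to 1062 × 5/7 = 758.57 px.
Top offset = (2143 − 758.57)/2 = 692.21 px; left offset = 0.
Top-left is one-third across and one-third down within the crop:
x = 0.00 + 1 × 1062.00/3 ≈ 354; y = 692.21 + 1 × 758.57/3 ≈ 945.

(354, 945)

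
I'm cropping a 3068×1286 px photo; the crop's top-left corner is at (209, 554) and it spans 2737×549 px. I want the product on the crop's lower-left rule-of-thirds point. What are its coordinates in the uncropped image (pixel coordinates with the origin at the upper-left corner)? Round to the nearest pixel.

x = 1121 px, y = 920 px

One third of the crop width 2737 is 912.33 px.
One third of the crop height 549 is 183.00 px.
The lower-left point is one-third across and two-thirds down within the crop:
x = 209 + 1 × 912.33 ≈ 1121; y = 554 + 2 × 183.00 ≈ 920.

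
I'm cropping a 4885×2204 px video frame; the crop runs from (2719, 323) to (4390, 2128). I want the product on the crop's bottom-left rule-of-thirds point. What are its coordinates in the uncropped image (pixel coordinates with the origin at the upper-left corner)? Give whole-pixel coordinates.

Crop width = 4390 − 2719 = 1671 px; one third is 557.00 px.
Crop height = 2128 − 323 = 1805 px; one third is 601.67 px.
The bottom-left point is one-third across and two-thirds down within the crop:
x = 2719 + 1 × 557.00 ≈ 3276; y = 323 + 2 × 601.67 ≈ 1526.

(3276, 1526)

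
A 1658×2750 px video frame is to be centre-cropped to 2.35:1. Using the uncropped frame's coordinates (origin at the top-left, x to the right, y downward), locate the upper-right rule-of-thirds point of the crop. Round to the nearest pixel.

x = 1105 px, y = 1257 px

1658/2750 < 2.35/1, so the 2.35:1 crop keeps the full width 1658 and trims height to 1658 × 1/2.35 = 705.53 px.
Top offset = (2750 − 705.53)/2 = 1022.23 px; left offset = 0.
Upper-right is two-thirds across and one-third down within the crop:
x = 0.00 + 2 × 1658.00/3 ≈ 1105; y = 1022.23 + 1 × 705.53/3 ≈ 1257.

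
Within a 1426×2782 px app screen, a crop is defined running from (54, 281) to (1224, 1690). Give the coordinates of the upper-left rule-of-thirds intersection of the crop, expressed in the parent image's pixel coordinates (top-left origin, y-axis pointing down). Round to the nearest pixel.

x = 444 px, y = 751 px

Crop width = 1224 − 54 = 1170 px; one third is 390.00 px.
Crop height = 1690 − 281 = 1409 px; one third is 469.67 px.
The upper-left point is one-third across and one-third down within the crop:
x = 54 + 1 × 390.00 ≈ 444; y = 281 + 1 × 469.67 ≈ 751.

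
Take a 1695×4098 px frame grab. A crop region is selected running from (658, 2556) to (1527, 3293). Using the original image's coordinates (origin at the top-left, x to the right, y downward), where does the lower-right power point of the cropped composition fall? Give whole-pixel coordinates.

Crop width = 1527 − 658 = 869 px; one third is 289.67 px.
Crop height = 3293 − 2556 = 737 px; one third is 245.67 px.
The lower-right point is two-thirds across and two-thirds down within the crop:
x = 658 + 2 × 289.67 ≈ 1237; y = 2556 + 2 × 245.67 ≈ 3047.

x = 1237 px, y = 3047 px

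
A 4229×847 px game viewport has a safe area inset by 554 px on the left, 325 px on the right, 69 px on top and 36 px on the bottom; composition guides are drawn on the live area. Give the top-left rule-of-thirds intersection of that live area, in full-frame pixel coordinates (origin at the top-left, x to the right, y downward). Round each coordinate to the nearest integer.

x = 1671 px, y = 316 px

Content width = 4229 − 554 − 325 = 3350 px; content height = 847 − 69 − 36 = 742 px.
Top-left is one-third across and one-third down within the live area.
x = 554 + 1 × 3350/3 = 554 + 1116.67 ≈ 1671
y = 69 + 1 × 742/3 = 69 + 247.33 ≈ 316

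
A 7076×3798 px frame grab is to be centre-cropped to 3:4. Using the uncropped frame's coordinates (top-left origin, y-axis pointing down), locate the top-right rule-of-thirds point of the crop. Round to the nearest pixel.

x = 4013 px, y = 1266 px

7076/3798 > 3/4, so the 3:4 crop keeps the full height 3798 and trims width to 3798 × 3/4 = 2848.50 px.
Left offset = (7076 − 2848.50)/2 = 2113.75 px; top offset = 0.
Top-right is two-thirds across and one-third down within the crop:
x = 2113.75 + 2 × 2848.50/3 ≈ 4013; y = 0.00 + 1 × 3798.00/3 ≈ 1266.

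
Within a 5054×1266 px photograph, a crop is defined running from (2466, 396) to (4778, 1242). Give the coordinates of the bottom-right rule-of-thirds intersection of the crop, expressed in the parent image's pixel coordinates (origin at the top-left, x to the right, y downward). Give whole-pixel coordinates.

x = 4007 px, y = 960 px

Crop width = 4778 − 2466 = 2312 px; one third is 770.67 px.
Crop height = 1242 − 396 = 846 px; one third is 282.00 px.
The bottom-right point is two-thirds across and two-thirds down within the crop:
x = 2466 + 2 × 770.67 ≈ 4007; y = 396 + 2 × 282.00 ≈ 960.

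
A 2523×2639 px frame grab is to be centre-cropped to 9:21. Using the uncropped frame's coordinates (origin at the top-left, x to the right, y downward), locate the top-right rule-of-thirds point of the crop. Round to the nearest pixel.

(1450, 880)

2523/2639 > 9/21, so the 9:21 crop keeps the full height 2639 and trims width to 2639 × 9/21 = 1131.00 px.
Left offset = (2523 − 1131.00)/2 = 696.00 px; top offset = 0.
Top-right is two-thirds across and one-third down within the crop:
x = 696.00 + 2 × 1131.00/3 ≈ 1450; y = 0.00 + 1 × 2639.00/3 ≈ 880.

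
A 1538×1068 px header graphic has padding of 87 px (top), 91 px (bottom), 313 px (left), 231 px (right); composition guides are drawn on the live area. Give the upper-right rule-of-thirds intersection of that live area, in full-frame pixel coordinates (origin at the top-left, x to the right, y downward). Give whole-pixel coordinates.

(976, 384)

Content width = 1538 − 313 − 231 = 994 px; content height = 1068 − 87 − 91 = 890 px.
Upper-right is two-thirds across and one-third down within the live area.
x = 313 + 2 × 994/3 = 313 + 662.67 ≈ 976
y = 87 + 1 × 890/3 = 87 + 296.67 ≈ 384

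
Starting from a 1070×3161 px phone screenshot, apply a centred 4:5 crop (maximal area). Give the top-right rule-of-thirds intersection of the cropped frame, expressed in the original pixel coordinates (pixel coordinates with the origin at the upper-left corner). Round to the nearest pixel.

1070/3161 < 4/5, so the 4:5 crop keeps the full width 1070 and trims height to 1070 × 5/4 = 1337.50 px.
Top offset = (3161 − 1337.50)/2 = 911.75 px; left offset = 0.
Top-right is two-thirds across and one-third down within the crop:
x = 0.00 + 2 × 1070.00/3 ≈ 713; y = 911.75 + 1 × 1337.50/3 ≈ 1358.

x = 713 px, y = 1358 px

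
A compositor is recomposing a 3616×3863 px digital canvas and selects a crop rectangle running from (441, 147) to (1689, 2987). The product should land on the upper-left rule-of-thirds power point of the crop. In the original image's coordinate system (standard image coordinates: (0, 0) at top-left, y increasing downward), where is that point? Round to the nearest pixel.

(857, 1094)

Crop width = 1689 − 441 = 1248 px; one third is 416.00 px.
Crop height = 2987 − 147 = 2840 px; one third is 946.67 px.
The upper-left point is one-third across and one-third down within the crop:
x = 441 + 1 × 416.00 ≈ 857; y = 147 + 1 × 946.67 ≈ 1094.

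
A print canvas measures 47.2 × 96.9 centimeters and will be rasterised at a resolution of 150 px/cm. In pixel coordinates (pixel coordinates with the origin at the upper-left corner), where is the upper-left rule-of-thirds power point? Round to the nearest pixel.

x = 2360 px, y = 4845 px

In pixels the canvas is 47.2 × 150 = 7080 wide and 96.9 × 150 = 14535 tall.
The upper-left point is one-third across and one-third down:
x = 1 × 7080/3 ≈ 2360; y = 1 × 14535/3 ≈ 4845.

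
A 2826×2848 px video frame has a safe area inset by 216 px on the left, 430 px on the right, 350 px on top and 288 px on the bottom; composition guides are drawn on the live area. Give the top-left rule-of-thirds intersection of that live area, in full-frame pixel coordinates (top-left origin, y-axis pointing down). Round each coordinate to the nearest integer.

x = 943 px, y = 1087 px

Content width = 2826 − 216 − 430 = 2180 px; content height = 2848 − 350 − 288 = 2210 px.
Top-left is one-third across and one-third down within the live area.
x = 216 + 1 × 2180/3 = 216 + 726.67 ≈ 943
y = 350 + 1 × 2210/3 = 350 + 736.67 ≈ 1087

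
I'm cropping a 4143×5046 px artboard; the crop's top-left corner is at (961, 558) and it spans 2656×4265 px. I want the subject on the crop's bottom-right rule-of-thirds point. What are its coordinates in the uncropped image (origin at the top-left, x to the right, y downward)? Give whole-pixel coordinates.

One third of the crop width 2656 is 885.33 px.
One third of the crop height 4265 is 1421.67 px.
The bottom-right point is two-thirds across and two-thirds down within the crop:
x = 961 + 2 × 885.33 ≈ 2732; y = 558 + 2 × 1421.67 ≈ 3401.

x = 2732 px, y = 3401 px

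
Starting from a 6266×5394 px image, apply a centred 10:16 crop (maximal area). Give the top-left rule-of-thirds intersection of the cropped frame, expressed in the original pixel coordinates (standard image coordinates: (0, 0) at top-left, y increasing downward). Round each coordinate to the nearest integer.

6266/5394 > 10/16, so the 10:16 crop keeps the full height 5394 and trims width to 5394 × 10/16 = 3371.25 px.
Left offset = (6266 − 3371.25)/2 = 1447.38 px; top offset = 0.
Top-left is one-third across and one-third down within the crop:
x = 1447.38 + 1 × 3371.25/3 ≈ 2571; y = 0.00 + 1 × 5394.00/3 ≈ 1798.

x = 2571 px, y = 1798 px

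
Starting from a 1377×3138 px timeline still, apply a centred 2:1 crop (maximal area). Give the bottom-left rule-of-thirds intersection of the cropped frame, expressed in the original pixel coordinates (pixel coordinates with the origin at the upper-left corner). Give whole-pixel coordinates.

1377/3138 < 2/1, so the 2:1 crop keeps the full width 1377 and trims height to 1377 × 1/2 = 688.50 px.
Top offset = (3138 − 688.50)/2 = 1224.75 px; left offset = 0.
Bottom-left is one-third across and two-thirds down within the crop:
x = 0.00 + 1 × 1377.00/3 ≈ 459; y = 1224.75 + 2 × 688.50/3 ≈ 1684.

(459, 1684)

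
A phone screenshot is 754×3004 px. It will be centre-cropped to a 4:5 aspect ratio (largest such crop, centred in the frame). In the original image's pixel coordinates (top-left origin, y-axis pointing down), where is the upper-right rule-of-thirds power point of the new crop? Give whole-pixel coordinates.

x = 503 px, y = 1345 px

754/3004 < 4/5, so the 4:5 crop keeps the full width 754 and trims height to 754 × 5/4 = 942.50 px.
Top offset = (3004 − 942.50)/2 = 1030.75 px; left offset = 0.
Upper-right is two-thirds across and one-third down within the crop:
x = 0.00 + 2 × 754.00/3 ≈ 503; y = 1030.75 + 1 × 942.50/3 ≈ 1345.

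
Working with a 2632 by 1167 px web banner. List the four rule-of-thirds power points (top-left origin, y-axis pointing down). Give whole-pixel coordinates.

One third of 2632 is 877.33; one third of 1167 is 389.
Vertical third lines at x = 877 and x = 1755; horizontal third lines at y = 389 and y = 778.

(877, 389), (1755, 389), (877, 778), (1755, 778)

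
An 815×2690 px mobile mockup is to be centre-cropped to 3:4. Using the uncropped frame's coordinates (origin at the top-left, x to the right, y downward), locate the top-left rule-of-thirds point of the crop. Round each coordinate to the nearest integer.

815/2690 < 3/4, so the 3:4 crop keeps the full width 815 and trims height to 815 × 4/3 = 1086.67 px.
Top offset = (2690 − 1086.67)/2 = 801.67 px; left offset = 0.
Top-left is one-third across and one-third down within the crop:
x = 0.00 + 1 × 815.00/3 ≈ 272; y = 801.67 + 1 × 1086.67/3 ≈ 1164.

x = 272 px, y = 1164 px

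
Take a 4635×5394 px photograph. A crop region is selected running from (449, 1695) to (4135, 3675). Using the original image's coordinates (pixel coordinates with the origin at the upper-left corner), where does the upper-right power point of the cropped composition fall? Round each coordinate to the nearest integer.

Crop width = 4135 − 449 = 3686 px; one third is 1228.67 px.
Crop height = 3675 − 1695 = 1980 px; one third is 660.00 px.
The upper-right point is two-thirds across and one-third down within the crop:
x = 449 + 2 × 1228.67 ≈ 2906; y = 1695 + 1 × 660.00 ≈ 2355.

(2906, 2355)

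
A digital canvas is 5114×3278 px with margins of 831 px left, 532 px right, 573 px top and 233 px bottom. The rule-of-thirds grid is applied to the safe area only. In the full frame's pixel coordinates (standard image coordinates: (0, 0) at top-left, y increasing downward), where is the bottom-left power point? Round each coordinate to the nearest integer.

Content width = 5114 − 831 − 532 = 3751 px; content height = 3278 − 573 − 233 = 2472 px.
Bottom-left is one-third across and two-thirds down within the safe area.
x = 831 + 1 × 3751/3 = 831 + 1250.33 ≈ 2081
y = 573 + 2 × 2472/3 = 573 + 1648.00 ≈ 2221

(2081, 2221)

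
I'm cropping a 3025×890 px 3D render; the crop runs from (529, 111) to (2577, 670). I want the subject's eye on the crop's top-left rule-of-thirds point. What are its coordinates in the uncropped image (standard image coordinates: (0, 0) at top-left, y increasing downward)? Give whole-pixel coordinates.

Crop width = 2577 − 529 = 2048 px; one third is 682.67 px.
Crop height = 670 − 111 = 559 px; one third is 186.33 px.
The top-left point is one-third across and one-third down within the crop:
x = 529 + 1 × 682.67 ≈ 1212; y = 111 + 1 × 186.33 ≈ 297.

(1212, 297)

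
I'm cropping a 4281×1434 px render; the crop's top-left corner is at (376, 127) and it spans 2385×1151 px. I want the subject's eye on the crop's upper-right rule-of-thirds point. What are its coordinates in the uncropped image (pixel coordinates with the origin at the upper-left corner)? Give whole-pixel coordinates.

(1966, 511)

One third of the crop width 2385 is 795.00 px.
One third of the crop height 1151 is 383.67 px.
The upper-right point is two-thirds across and one-third down within the crop:
x = 376 + 2 × 795.00 ≈ 1966; y = 127 + 1 × 383.67 ≈ 511.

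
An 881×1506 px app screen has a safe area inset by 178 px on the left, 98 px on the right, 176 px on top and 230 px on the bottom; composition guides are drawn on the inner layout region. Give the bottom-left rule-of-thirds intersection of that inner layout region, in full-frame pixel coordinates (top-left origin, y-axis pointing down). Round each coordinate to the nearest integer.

Content width = 881 − 178 − 98 = 605 px; content height = 1506 − 176 − 230 = 1100 px.
Bottom-left is one-third across and two-thirds down within the inner layout region.
x = 178 + 1 × 605/3 = 178 + 201.67 ≈ 380
y = 176 + 2 × 1100/3 = 176 + 733.33 ≈ 909

x = 380 px, y = 909 px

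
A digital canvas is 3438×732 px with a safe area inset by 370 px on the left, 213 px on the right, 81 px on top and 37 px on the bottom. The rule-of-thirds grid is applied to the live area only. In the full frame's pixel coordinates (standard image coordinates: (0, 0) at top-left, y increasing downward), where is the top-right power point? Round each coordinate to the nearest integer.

Content width = 3438 − 370 − 213 = 2855 px; content height = 732 − 81 − 37 = 614 px.
Top-right is two-thirds across and one-third down within the live area.
x = 370 + 2 × 2855/3 = 370 + 1903.33 ≈ 2273
y = 81 + 1 × 614/3 = 81 + 204.67 ≈ 286

x = 2273 px, y = 286 px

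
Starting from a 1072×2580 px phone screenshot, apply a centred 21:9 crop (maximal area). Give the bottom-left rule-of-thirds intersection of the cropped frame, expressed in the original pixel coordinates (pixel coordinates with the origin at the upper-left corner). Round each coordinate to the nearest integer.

x = 357 px, y = 1367 px

1072/2580 < 21/9, so the 21:9 crop keeps the full width 1072 and trims height to 1072 × 9/21 = 459.43 px.
Top offset = (2580 − 459.43)/2 = 1060.29 px; left offset = 0.
Bottom-left is one-third across and two-thirds down within the crop:
x = 0.00 + 1 × 1072.00/3 ≈ 357; y = 1060.29 + 2 × 459.43/3 ≈ 1367.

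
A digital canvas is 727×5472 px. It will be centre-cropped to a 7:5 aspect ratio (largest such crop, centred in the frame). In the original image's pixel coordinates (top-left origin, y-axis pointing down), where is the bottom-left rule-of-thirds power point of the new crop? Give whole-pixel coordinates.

x = 242 px, y = 2823 px

727/5472 < 7/5, so the 7:5 crop keeps the full width 727 and trims height to 727 × 5/7 = 519.29 px.
Top offset = (5472 − 519.29)/2 = 2476.36 px; left offset = 0.
Bottom-left is one-third across and two-thirds down within the crop:
x = 0.00 + 1 × 727.00/3 ≈ 242; y = 2476.36 + 2 × 519.29/3 ≈ 2823.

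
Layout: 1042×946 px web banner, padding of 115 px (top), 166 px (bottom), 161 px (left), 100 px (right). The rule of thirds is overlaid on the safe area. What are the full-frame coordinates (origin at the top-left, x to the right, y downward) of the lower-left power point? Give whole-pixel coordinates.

x = 421 px, y = 558 px

Content width = 1042 − 161 − 100 = 781 px; content height = 946 − 115 − 166 = 665 px.
Lower-left is one-third across and two-thirds down within the safe area.
x = 161 + 1 × 781/3 = 161 + 260.33 ≈ 421
y = 115 + 2 × 665/3 = 115 + 443.33 ≈ 558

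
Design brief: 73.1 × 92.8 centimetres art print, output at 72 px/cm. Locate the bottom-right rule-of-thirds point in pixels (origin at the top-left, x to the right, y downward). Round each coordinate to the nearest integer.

x = 3509 px, y = 4454 px

In pixels the canvas is 73.1 × 72 = 5263.2 wide and 92.8 × 72 = 6681.6 tall.
The bottom-right point is two-thirds across and two-thirds down:
x = 2 × 5263.2/3 ≈ 3509; y = 2 × 6681.6/3 ≈ 4454.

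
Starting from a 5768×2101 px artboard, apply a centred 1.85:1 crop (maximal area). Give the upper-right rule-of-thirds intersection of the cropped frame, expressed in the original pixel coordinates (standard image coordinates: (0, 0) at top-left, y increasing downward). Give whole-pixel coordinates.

5768/2101 > 1.85/1, so the 1.85:1 crop keeps the full height 2101 and trims width to 2101 × 1.85/1 = 3886.85 px.
Left offset = (5768 − 3886.85)/2 = 940.57 px; top offset = 0.
Upper-right is two-thirds across and one-third down within the crop:
x = 940.57 + 2 × 3886.85/3 ≈ 3532; y = 0.00 + 1 × 2101.00/3 ≈ 700.

(3532, 700)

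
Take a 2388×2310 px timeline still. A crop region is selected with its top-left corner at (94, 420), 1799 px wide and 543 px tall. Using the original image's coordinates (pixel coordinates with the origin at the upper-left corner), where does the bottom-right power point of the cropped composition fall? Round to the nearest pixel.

x = 1293 px, y = 782 px

One third of the crop width 1799 is 599.67 px.
One third of the crop height 543 is 181.00 px.
The bottom-right point is two-thirds across and two-thirds down within the crop:
x = 94 + 2 × 599.67 ≈ 1293; y = 420 + 2 × 181.00 ≈ 782.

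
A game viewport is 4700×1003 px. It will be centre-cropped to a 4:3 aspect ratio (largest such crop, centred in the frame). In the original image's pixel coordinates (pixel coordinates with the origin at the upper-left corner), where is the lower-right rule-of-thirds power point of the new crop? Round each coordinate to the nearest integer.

(2573, 669)

4700/1003 > 4/3, so the 4:3 crop keeps the full height 1003 and trims width to 1003 × 4/3 = 1337.33 px.
Left offset = (4700 − 1337.33)/2 = 1681.33 px; top offset = 0.
Lower-right is two-thirds across and two-thirds down within the crop:
x = 1681.33 + 2 × 1337.33/3 ≈ 2573; y = 0.00 + 2 × 1003.00/3 ≈ 669.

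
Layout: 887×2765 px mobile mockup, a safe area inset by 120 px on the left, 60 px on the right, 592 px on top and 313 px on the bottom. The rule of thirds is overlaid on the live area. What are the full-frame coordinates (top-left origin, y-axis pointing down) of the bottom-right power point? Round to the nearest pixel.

(591, 1832)

Content width = 887 − 120 − 60 = 707 px; content height = 2765 − 592 − 313 = 1860 px.
Bottom-right is two-thirds across and two-thirds down within the live area.
x = 120 + 2 × 707/3 = 120 + 471.33 ≈ 591
y = 592 + 2 × 1860/3 = 592 + 1240.00 ≈ 1832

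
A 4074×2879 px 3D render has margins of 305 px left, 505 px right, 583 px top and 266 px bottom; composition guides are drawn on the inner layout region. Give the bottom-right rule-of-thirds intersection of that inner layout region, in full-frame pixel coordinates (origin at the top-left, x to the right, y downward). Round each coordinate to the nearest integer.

(2481, 1936)

Content width = 4074 − 305 − 505 = 3264 px; content height = 2879 − 583 − 266 = 2030 px.
Bottom-right is two-thirds across and two-thirds down within the inner layout region.
x = 305 + 2 × 3264/3 = 305 + 2176.00 ≈ 2481
y = 583 + 2 × 2030/3 = 583 + 1353.33 ≈ 1936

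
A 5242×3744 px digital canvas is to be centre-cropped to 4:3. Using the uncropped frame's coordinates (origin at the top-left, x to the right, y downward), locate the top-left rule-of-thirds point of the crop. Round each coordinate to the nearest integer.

5242/3744 > 4/3, so the 4:3 crop keeps the full height 3744 and trims width to 3744 × 4/3 = 4992.00 px.
Left offset = (5242 − 4992.00)/2 = 125.00 px; top offset = 0.
Top-left is one-third across and one-third down within the crop:
x = 125.00 + 1 × 4992.00/3 ≈ 1789; y = 0.00 + 1 × 3744.00/3 ≈ 1248.

(1789, 1248)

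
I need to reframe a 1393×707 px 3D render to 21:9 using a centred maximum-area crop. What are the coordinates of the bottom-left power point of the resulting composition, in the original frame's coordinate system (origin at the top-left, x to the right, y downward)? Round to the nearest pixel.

1393/707 < 21/9, so the 21:9 crop keeps the full width 1393 and trims height to 1393 × 9/21 = 597.00 px.
Top offset = (707 − 597.00)/2 = 55.00 px; left offset = 0.
Bottom-left is one-third across and two-thirds down within the crop:
x = 0.00 + 1 × 1393.00/3 ≈ 464; y = 55.00 + 2 × 597.00/3 ≈ 453.

x = 464 px, y = 453 px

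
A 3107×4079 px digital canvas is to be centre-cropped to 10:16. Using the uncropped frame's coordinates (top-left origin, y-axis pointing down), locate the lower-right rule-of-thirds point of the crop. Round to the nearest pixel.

3107/4079 > 10/16, so the 10:16 crop keeps the full height 4079 and trims width to 4079 × 10/16 = 2549.38 px.
Left offset = (3107 − 2549.38)/2 = 278.81 px; top offset = 0.
Lower-right is two-thirds across and two-thirds down within the crop:
x = 278.81 + 2 × 2549.38/3 ≈ 1978; y = 0.00 + 2 × 4079.00/3 ≈ 2719.

(1978, 2719)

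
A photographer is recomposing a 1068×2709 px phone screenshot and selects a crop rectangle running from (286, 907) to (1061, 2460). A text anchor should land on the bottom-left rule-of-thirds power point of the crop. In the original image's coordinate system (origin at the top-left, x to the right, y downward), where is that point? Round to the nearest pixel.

x = 544 px, y = 1942 px

Crop width = 1061 − 286 = 775 px; one third is 258.33 px.
Crop height = 2460 − 907 = 1553 px; one third is 517.67 px.
The bottom-left point is one-third across and two-thirds down within the crop:
x = 286 + 1 × 258.33 ≈ 544; y = 907 + 2 × 517.67 ≈ 1942.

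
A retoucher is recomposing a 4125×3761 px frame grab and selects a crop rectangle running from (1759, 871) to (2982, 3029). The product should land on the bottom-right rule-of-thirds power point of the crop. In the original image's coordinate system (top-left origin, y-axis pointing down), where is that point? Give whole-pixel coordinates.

Crop width = 2982 − 1759 = 1223 px; one third is 407.67 px.
Crop height = 3029 − 871 = 2158 px; one third is 719.33 px.
The bottom-right point is two-thirds across and two-thirds down within the crop:
x = 1759 + 2 × 407.67 ≈ 2574; y = 871 + 2 × 719.33 ≈ 2310.

x = 2574 px, y = 2310 px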